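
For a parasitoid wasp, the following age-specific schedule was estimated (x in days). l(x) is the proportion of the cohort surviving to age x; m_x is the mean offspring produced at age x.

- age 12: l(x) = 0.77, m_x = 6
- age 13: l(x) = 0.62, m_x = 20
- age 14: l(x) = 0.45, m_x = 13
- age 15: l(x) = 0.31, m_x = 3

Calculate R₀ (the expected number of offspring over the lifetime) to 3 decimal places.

R₀ = Σ l(x) m_x:
  age 12: 0.77 × 6 = 4.6200
  age 13: 0.62 × 20 = 12.4000
  age 14: 0.45 × 13 = 5.8500
  age 15: 0.31 × 3 = 0.9300
R₀ = 4.6200 + 12.4000 + 5.8500 + 0.9300 = 23.8000

23.800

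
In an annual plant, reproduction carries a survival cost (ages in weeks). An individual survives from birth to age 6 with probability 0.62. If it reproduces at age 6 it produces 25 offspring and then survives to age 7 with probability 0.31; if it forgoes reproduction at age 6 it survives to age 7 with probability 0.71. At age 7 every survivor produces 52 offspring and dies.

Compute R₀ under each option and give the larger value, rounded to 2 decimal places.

breed at age 6: R₀ = 0.62 × (25 + 0.31 × 52) = 0.62 × 41.1200 = 25.4944
delay to age 7: R₀ = 0.62 × (0.71 × 52) = 0.62 × 36.9200 = 22.8904
Higher: breed at age 6 (25.4944).

25.49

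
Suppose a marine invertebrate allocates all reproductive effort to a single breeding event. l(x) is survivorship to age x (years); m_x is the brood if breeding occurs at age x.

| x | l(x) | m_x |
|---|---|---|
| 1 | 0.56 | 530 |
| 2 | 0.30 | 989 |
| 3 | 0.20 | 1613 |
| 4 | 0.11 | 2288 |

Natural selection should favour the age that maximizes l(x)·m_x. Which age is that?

3

Expected offspring if breeding at age x = l(x) × m_x:
  age 1: 0.56 × 530 = 296.800
  age 2: 0.30 × 989 = 296.700
  age 3: 0.20 × 1613 = 322.600
  age 4: 0.11 × 2288 = 251.680
Maximum at age 3 (322.600).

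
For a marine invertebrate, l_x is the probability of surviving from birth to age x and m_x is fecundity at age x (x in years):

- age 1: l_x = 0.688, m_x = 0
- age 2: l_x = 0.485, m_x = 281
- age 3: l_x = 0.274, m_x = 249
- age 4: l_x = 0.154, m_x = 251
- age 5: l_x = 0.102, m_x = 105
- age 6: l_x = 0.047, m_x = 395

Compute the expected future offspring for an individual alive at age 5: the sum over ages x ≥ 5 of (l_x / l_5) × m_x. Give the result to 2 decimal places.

l_5 = 0.102. Conditional survival from age 5 to x is l_x / l_5.
  x=5: (0.102/0.102) × 105 = 105.0000
  x=6: (0.047/0.102) × 395 = 182.0098
Sum = 105.0000 + 182.0098 = 287.0098

287.01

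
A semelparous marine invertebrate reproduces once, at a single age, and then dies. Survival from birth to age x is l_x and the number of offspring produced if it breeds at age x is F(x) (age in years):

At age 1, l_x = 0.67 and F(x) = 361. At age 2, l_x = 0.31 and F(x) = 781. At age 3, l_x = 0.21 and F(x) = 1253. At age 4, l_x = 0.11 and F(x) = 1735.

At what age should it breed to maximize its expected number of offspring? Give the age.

3

Expected offspring if breeding at age x = l_x × F(x):
  age 1: 0.67 × 361 = 241.870
  age 2: 0.31 × 781 = 242.110
  age 3: 0.21 × 1253 = 263.130
  age 4: 0.11 × 1735 = 190.850
Maximum at age 3 (263.130).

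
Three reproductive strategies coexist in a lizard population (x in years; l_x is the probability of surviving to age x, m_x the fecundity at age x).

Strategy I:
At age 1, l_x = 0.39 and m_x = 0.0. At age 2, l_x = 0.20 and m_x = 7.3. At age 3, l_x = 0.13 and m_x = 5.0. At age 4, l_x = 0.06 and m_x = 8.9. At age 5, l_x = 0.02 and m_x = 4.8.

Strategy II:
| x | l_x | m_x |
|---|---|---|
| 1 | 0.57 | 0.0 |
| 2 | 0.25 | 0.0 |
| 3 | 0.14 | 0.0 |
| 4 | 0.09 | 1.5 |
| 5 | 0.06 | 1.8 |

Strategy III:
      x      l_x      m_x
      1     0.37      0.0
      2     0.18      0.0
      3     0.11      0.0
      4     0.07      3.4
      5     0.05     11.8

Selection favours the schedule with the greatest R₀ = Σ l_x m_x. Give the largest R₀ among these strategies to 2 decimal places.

2.74

Strategy I: R₀ = 0.39×0.0 + 0.20×7.3 + 0.13×5.0 + 0.06×8.9 + 0.02×4.8 = 2.7400
Strategy II: R₀ = 0.57×0.0 + 0.25×0.0 + 0.14×0.0 + 0.09×1.5 + 0.06×1.8 = 0.2430
Strategy III: R₀ = 0.37×0.0 + 0.18×0.0 + 0.11×0.0 + 0.07×3.4 + 0.05×11.8 = 0.8280
Highest R₀: strategy I with 2.7400.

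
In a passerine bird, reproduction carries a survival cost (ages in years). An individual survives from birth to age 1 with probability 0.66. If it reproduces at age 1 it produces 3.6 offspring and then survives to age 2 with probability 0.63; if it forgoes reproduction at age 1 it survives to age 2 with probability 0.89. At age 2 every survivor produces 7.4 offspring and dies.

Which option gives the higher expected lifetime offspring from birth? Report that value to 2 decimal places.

5.45

breed at age 1: R₀ = 0.66 × (3.6 + 0.63 × 7.4) = 0.66 × 8.2620 = 5.4529
delay to age 2: R₀ = 0.66 × (0.89 × 7.4) = 0.66 × 6.5860 = 4.3468
Higher: breed at age 1 (5.4529).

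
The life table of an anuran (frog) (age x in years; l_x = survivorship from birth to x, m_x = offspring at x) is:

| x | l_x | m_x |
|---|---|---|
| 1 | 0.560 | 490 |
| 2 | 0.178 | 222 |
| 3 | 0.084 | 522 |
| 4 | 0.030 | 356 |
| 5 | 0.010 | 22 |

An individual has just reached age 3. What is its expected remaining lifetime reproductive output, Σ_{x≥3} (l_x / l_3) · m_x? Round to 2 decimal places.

651.76

l_3 = 0.084. Conditional survival from age 3 to x is l_x / l_3.
  x=3: (0.084/0.084) × 522 = 522.0000
  x=4: (0.030/0.084) × 356 = 127.1429
  x=5: (0.010/0.084) × 22 = 2.6190
Sum = 522.0000 + 127.1429 + 2.6190 = 651.7619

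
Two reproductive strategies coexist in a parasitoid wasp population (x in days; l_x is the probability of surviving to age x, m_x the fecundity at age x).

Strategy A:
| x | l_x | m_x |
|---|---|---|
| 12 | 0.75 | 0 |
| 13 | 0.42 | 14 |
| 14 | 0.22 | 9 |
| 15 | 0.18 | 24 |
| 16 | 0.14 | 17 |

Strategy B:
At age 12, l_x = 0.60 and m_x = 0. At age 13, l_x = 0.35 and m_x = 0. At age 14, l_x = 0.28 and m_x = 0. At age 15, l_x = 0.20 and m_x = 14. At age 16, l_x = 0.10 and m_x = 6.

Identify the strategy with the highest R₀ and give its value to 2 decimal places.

Strategy A: R₀ = 0.75×0 + 0.42×14 + 0.22×9 + 0.18×24 + 0.14×17 = 14.5600
Strategy B: R₀ = 0.60×0 + 0.35×0 + 0.28×0 + 0.20×14 + 0.10×6 = 3.4000
Highest R₀: strategy A with 14.5600.

14.56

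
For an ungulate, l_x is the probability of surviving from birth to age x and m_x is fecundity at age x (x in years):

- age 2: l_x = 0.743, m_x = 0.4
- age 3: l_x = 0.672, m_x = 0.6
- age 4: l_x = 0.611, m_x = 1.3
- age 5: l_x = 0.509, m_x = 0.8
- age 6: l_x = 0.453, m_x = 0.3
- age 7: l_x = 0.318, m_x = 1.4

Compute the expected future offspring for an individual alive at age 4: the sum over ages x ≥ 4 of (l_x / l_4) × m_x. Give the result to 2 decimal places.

l_4 = 0.611. Conditional survival from age 4 to x is l_x / l_4.
  x=4: (0.611/0.611) × 1.3 = 1.3000
  x=5: (0.509/0.611) × 0.8 = 0.6664
  x=6: (0.453/0.611) × 0.3 = 0.2224
  x=7: (0.318/0.611) × 1.4 = 0.7286
Sum = 1.3000 + 0.6664 + 0.2224 + 0.7286 = 2.9175

2.92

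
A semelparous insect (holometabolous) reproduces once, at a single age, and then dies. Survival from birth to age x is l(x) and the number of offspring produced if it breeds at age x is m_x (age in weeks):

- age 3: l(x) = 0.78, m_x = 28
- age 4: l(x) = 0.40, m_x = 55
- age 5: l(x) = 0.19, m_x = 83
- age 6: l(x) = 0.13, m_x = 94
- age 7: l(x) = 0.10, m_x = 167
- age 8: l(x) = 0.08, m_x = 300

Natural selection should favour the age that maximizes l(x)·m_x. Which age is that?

Expected offspring if breeding at age x = l(x) × m_x:
  age 3: 0.78 × 28 = 21.840
  age 4: 0.40 × 55 = 22.000
  age 5: 0.19 × 83 = 15.770
  age 6: 0.13 × 94 = 12.220
  age 7: 0.10 × 167 = 16.700
  age 8: 0.08 × 300 = 24.000
Maximum at age 8 (24.000).

8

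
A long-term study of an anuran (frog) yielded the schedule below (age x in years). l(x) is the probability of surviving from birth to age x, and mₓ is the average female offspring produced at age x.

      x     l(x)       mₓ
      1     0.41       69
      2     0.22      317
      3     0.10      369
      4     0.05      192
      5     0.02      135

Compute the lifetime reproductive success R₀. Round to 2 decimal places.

147.23

R₀ = Σ l(x) mₓ:
  age 1: 0.41 × 69 = 28.2900
  age 2: 0.22 × 317 = 69.7400
  age 3: 0.10 × 369 = 36.9000
  age 4: 0.05 × 192 = 9.6000
  age 5: 0.02 × 135 = 2.7000
R₀ = 28.2900 + 69.7400 + 36.9000 + 9.6000 + 2.7000 = 147.2300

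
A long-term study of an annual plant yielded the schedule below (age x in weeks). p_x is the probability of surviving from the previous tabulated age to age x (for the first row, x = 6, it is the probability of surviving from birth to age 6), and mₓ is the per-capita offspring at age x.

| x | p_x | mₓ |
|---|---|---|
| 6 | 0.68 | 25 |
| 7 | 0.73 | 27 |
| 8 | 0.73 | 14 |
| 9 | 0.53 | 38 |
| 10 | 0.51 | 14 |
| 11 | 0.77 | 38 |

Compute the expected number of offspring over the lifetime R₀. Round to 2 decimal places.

Survivorship from birth: l_x = p_6·p_7·…·p_x.
  l_6 = 0.68000
  l_7 = 0.49640
  l_8 = 0.36237
  l_9 = 0.19206
  l_10 = 0.09795
  l_11 = 0.07542
R₀ = Σ l_x mₓ:
  age 6: 0.68000 × 25 = 17.0000
  age 7: 0.49640 × 27 = 13.4028
  age 8: 0.36237 × 14 = 5.0732
  age 9: 0.19206 × 38 = 7.2983
  age 10: 0.09795 × 14 = 1.3713
  age 11: 0.07542 × 38 = 2.8660
R₀ = 17.0000 + 13.4028 + 5.0732 + 7.2983 + 1.3713 + 2.8660 = 47.0115

47.01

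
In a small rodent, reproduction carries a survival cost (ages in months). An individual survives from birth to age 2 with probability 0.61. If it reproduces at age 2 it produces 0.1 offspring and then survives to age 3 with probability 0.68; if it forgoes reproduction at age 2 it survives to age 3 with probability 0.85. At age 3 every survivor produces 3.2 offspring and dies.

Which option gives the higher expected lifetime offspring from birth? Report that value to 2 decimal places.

breed at age 2: R₀ = 0.61 × (0.1 + 0.68 × 3.2) = 0.61 × 2.2760 = 1.3884
delay to age 3: R₀ = 0.61 × (0.85 × 3.2) = 0.61 × 2.7200 = 1.6592
Higher: delay to age 3 (1.6592).

1.66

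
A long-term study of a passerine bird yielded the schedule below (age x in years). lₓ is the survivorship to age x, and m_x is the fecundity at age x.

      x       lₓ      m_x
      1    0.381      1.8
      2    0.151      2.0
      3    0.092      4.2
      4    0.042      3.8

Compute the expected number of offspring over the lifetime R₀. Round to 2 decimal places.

1.53

R₀ = Σ lₓ m_x:
  age 1: 0.381 × 1.8 = 0.6858
  age 2: 0.151 × 2.0 = 0.3020
  age 3: 0.092 × 4.2 = 0.3864
  age 4: 0.042 × 3.8 = 0.1596
R₀ = 0.6858 + 0.3020 + 0.3864 + 0.1596 = 1.5338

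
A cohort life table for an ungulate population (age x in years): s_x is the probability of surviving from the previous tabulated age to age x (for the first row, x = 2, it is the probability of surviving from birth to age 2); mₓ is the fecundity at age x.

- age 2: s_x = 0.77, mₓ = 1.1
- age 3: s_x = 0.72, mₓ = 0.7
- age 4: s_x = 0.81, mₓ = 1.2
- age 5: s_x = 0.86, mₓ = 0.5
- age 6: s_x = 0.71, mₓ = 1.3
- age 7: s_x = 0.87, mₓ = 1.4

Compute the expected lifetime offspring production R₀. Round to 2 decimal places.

Survivorship from birth: l_x = s_2·s_3·…·s_x.
  l_2 = 0.77000
  l_3 = 0.55440
  l_4 = 0.44906
  l_5 = 0.38620
  l_6 = 0.27420
  l_7 = 0.23855
R₀ = Σ l_x mₓ:
  age 2: 0.77000 × 1.1 = 0.8470
  age 3: 0.55440 × 0.7 = 0.3881
  age 4: 0.44906 × 1.2 = 0.5389
  age 5: 0.38620 × 0.5 = 0.1931
  age 6: 0.27420 × 1.3 = 0.3565
  age 7: 0.23855 × 1.4 = 0.3340
R₀ = 0.8470 + 0.3881 + 0.5389 + 0.1931 + 0.3565 + 0.3340 = 2.6575

2.66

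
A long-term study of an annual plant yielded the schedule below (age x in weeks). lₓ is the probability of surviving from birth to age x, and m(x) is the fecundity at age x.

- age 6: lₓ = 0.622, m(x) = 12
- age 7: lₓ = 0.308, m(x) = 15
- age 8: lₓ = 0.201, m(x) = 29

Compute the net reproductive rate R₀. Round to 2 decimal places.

R₀ = Σ lₓ m(x):
  age 6: 0.622 × 12 = 7.4640
  age 7: 0.308 × 15 = 4.6200
  age 8: 0.201 × 29 = 5.8290
R₀ = 7.4640 + 4.6200 + 5.8290 = 17.9130

17.91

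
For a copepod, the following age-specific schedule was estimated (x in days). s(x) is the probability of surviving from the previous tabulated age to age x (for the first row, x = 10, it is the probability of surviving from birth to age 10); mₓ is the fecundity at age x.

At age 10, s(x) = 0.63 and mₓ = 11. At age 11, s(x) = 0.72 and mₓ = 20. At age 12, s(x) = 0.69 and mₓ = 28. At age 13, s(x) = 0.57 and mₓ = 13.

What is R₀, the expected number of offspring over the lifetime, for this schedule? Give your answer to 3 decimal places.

27.085

Survivorship from birth: l_x = s_10·s_11·…·s_x.
  l_10 = 0.63000
  l_11 = 0.45360
  l_12 = 0.31298
  l_13 = 0.17840
R₀ = Σ l_x mₓ:
  age 10: 0.63000 × 11 = 6.9300
  age 11: 0.45360 × 20 = 9.0720
  age 12: 0.31298 × 28 = 8.7634
  age 13: 0.17840 × 13 = 2.3192
R₀ = 6.9300 + 9.0720 + 8.7634 + 2.3192 = 27.0846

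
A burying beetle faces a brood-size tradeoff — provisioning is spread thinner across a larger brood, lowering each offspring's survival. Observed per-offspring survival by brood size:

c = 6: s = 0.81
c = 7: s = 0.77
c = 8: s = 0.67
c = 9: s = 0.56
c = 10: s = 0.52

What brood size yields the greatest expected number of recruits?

Expected recruits = c × s(c):
  c=6: 6 × 0.81 = 4.860
  c=7: 7 × 0.77 = 5.390
  c=8: 8 × 0.67 = 5.360
  c=9: 9 × 0.56 = 5.040
  c=10: 10 × 0.52 = 5.200
Maximum at c = 7 (5.390 recruits).

7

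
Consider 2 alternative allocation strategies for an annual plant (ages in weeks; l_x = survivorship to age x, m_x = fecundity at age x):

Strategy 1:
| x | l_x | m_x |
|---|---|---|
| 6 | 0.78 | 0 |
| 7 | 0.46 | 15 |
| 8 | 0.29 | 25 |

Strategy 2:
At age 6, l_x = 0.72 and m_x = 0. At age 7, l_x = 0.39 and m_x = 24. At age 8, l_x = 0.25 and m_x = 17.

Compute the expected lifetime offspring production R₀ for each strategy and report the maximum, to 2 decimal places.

14.15

Strategy 1: R₀ = 0.78×0 + 0.46×15 + 0.29×25 = 14.1500
Strategy 2: R₀ = 0.72×0 + 0.39×24 + 0.25×17 = 13.6100
Highest R₀: strategy 1 with 14.1500.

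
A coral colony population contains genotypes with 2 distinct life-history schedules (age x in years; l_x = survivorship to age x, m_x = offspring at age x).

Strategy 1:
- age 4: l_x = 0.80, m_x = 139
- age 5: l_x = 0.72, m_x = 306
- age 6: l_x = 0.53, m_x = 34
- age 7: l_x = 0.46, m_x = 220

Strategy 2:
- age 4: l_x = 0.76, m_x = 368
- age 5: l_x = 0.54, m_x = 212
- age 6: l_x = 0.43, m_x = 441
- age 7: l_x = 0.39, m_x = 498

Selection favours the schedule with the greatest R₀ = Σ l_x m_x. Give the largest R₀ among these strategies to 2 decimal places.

778.01

Strategy 1: R₀ = 0.80×139 + 0.72×306 + 0.53×34 + 0.46×220 = 450.7400
Strategy 2: R₀ = 0.76×368 + 0.54×212 + 0.43×441 + 0.39×498 = 778.0100
Highest R₀: strategy 2 with 778.0100.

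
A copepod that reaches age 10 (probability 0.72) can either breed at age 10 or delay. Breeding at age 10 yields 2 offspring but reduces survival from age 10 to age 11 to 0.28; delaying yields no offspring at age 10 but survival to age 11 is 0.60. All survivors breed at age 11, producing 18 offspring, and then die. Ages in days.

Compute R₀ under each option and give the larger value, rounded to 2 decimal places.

breed at age 10: R₀ = 0.72 × (2 + 0.28 × 18) = 0.72 × 7.0400 = 5.0688
delay to age 11: R₀ = 0.72 × (0.60 × 18) = 0.72 × 10.8000 = 7.7760
Higher: delay to age 11 (7.7760).

7.78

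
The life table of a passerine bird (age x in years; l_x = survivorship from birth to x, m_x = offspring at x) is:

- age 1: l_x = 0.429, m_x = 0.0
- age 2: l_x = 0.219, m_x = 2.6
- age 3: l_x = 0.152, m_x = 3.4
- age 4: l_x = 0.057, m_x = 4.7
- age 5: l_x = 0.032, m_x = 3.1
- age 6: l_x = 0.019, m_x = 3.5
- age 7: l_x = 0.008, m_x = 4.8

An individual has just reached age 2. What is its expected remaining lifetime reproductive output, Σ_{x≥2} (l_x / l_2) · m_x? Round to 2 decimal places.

7.12

l_2 = 0.219. Conditional survival from age 2 to x is l_x / l_2.
  x=2: (0.219/0.219) × 2.6 = 2.6000
  x=3: (0.152/0.219) × 3.4 = 2.3598
  x=4: (0.057/0.219) × 4.7 = 1.2233
  x=5: (0.032/0.219) × 3.1 = 0.4530
  x=6: (0.019/0.219) × 3.5 = 0.3037
  x=7: (0.008/0.219) × 4.8 = 0.1753
Sum = 2.6000 + 2.3598 + 1.2233 + 0.4530 + 0.3037 + 0.1753 = 7.1151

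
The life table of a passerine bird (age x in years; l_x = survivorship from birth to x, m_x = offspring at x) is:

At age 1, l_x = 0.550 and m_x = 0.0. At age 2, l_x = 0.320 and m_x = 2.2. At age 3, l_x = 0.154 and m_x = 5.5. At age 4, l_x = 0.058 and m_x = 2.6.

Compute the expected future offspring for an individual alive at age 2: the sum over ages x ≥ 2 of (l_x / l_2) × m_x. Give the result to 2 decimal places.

5.32

l_2 = 0.320. Conditional survival from age 2 to x is l_x / l_2.
  x=2: (0.320/0.320) × 2.2 = 2.2000
  x=3: (0.154/0.320) × 5.5 = 2.6469
  x=4: (0.058/0.320) × 2.6 = 0.4713
Sum = 2.2000 + 2.6469 + 0.4713 = 5.3181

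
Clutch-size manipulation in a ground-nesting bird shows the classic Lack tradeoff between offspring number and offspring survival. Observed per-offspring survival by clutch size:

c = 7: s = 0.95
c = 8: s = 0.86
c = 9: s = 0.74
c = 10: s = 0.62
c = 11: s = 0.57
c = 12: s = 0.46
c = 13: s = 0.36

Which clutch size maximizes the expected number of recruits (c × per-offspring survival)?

Expected recruits = c × s(c):
  c=7: 7 × 0.95 = 6.650
  c=8: 8 × 0.86 = 6.880
  c=9: 9 × 0.74 = 6.660
  c=10: 10 × 0.62 = 6.200
  c=11: 11 × 0.57 = 6.270
  c=12: 12 × 0.46 = 5.520
  c=13: 13 × 0.36 = 4.680
Maximum at c = 8 (6.880 recruits).

8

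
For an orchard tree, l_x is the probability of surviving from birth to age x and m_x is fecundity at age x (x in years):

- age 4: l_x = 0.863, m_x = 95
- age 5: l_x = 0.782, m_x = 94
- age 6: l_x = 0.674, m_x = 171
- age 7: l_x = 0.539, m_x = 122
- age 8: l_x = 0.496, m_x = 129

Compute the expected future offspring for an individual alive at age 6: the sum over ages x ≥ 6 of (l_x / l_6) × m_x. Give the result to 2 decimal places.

l_6 = 0.674. Conditional survival from age 6 to x is l_x / l_6.
  x=6: (0.674/0.674) × 171 = 171.0000
  x=7: (0.539/0.674) × 122 = 97.5638
  x=8: (0.496/0.674) × 129 = 94.9318
Sum = 171.0000 + 97.5638 + 94.9318 = 363.4955

363.50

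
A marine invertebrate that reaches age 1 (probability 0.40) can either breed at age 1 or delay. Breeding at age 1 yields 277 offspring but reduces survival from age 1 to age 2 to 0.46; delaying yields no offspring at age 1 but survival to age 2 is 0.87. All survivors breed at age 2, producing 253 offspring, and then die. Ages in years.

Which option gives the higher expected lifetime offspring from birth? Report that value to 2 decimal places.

157.35

breed at age 1: R₀ = 0.40 × (277 + 0.46 × 253) = 0.40 × 393.3800 = 157.3520
delay to age 2: R₀ = 0.40 × (0.87 × 253) = 0.40 × 220.1100 = 88.0440
Higher: breed at age 1 (157.3520).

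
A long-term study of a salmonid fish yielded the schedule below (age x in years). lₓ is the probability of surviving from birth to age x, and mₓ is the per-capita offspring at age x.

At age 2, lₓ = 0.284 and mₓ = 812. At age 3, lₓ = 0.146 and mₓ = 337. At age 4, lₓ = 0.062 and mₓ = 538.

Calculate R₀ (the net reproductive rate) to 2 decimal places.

313.17

R₀ = Σ lₓ mₓ:
  age 2: 0.284 × 812 = 230.6080
  age 3: 0.146 × 337 = 49.2020
  age 4: 0.062 × 538 = 33.3560
R₀ = 230.6080 + 49.2020 + 33.3560 = 313.1660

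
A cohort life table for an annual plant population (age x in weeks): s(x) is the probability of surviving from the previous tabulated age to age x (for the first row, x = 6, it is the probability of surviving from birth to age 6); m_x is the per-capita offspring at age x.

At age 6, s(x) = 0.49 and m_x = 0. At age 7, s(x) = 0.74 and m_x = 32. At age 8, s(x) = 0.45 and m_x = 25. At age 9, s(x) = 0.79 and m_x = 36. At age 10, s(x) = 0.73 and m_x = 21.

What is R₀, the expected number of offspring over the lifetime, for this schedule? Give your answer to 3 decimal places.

22.299

Survivorship from birth: l_x = s_6·s_7·…·s_x.
  l_6 = 0.49000
  l_7 = 0.36260
  l_8 = 0.16317
  l_9 = 0.12890
  l_10 = 0.09410
R₀ = Σ l_x m_x:
  age 6: 0.49000 × 0 = 0.0000
  age 7: 0.36260 × 32 = 11.6032
  age 8: 0.16317 × 25 = 4.0793
  age 9: 0.12890 × 36 = 4.6404
  age 10: 0.09410 × 21 = 1.9761
R₀ = 0.0000 + 11.6032 + 4.0793 + 4.6404 + 1.9761 = 22.2989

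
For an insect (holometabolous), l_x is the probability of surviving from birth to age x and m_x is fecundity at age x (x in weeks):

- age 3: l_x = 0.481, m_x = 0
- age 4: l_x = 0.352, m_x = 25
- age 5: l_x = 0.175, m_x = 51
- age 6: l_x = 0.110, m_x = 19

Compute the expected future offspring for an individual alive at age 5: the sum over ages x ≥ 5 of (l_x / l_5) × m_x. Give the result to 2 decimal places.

l_5 = 0.175. Conditional survival from age 5 to x is l_x / l_5.
  x=5: (0.175/0.175) × 51 = 51.0000
  x=6: (0.110/0.175) × 19 = 11.9429
Sum = 51.0000 + 11.9429 = 62.9429

62.94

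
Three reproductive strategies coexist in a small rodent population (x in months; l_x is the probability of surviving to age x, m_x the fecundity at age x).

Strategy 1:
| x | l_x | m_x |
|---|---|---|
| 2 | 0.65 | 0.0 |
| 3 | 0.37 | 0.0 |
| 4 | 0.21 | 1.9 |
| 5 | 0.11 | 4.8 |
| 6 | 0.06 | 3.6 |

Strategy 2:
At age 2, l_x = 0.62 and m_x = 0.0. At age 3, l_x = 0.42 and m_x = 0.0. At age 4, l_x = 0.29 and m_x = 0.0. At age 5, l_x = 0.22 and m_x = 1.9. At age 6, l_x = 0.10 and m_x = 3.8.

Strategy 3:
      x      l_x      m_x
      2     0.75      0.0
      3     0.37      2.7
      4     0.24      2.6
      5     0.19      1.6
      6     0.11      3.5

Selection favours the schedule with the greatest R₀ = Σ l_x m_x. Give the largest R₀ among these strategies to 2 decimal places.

2.31

Strategy 1: R₀ = 0.65×0.0 + 0.37×0.0 + 0.21×1.9 + 0.11×4.8 + 0.06×3.6 = 1.1430
Strategy 2: R₀ = 0.62×0.0 + 0.42×0.0 + 0.29×0.0 + 0.22×1.9 + 0.10×3.8 = 0.7980
Strategy 3: R₀ = 0.75×0.0 + 0.37×2.7 + 0.24×2.6 + 0.19×1.6 + 0.11×3.5 = 2.3120
Highest R₀: strategy 3 with 2.3120.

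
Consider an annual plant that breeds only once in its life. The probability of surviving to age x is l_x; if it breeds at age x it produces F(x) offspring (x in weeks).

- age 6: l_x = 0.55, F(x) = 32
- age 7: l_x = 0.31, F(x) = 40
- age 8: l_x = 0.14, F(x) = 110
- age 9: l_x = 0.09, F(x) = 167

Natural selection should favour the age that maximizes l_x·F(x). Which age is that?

Expected offspring if breeding at age x = l_x × F(x):
  age 6: 0.55 × 32 = 17.600
  age 7: 0.31 × 40 = 12.400
  age 8: 0.14 × 110 = 15.400
  age 9: 0.09 × 167 = 15.030
Maximum at age 6 (17.600).

6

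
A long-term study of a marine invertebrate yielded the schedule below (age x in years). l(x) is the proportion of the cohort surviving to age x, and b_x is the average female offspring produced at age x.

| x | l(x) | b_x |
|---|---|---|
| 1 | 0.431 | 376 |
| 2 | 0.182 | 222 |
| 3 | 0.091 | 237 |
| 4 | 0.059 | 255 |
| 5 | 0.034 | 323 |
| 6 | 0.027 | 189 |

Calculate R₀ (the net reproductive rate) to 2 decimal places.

255.16

R₀ = Σ l(x) b_x:
  age 1: 0.431 × 376 = 162.0560
  age 2: 0.182 × 222 = 40.4040
  age 3: 0.091 × 237 = 21.5670
  age 4: 0.059 × 255 = 15.0450
  age 5: 0.034 × 323 = 10.9820
  age 6: 0.027 × 189 = 5.1030
R₀ = 162.0560 + 40.4040 + 21.5670 + 15.0450 + 10.9820 + 5.1030 = 255.1570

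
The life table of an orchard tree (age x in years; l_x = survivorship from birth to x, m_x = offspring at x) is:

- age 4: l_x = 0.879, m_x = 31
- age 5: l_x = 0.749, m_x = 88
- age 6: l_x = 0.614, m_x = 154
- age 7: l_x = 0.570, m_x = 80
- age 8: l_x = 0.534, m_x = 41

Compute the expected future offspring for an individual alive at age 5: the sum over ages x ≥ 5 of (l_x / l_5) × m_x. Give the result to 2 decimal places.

l_5 = 0.749. Conditional survival from age 5 to x is l_x / l_5.
  x=5: (0.749/0.749) × 88 = 88.0000
  x=6: (0.614/0.749) × 154 = 126.2430
  x=7: (0.570/0.749) × 80 = 60.8812
  x=8: (0.534/0.749) × 41 = 29.2310
Sum = 88.0000 + 126.2430 + 60.8812 + 29.2310 = 304.3551

304.36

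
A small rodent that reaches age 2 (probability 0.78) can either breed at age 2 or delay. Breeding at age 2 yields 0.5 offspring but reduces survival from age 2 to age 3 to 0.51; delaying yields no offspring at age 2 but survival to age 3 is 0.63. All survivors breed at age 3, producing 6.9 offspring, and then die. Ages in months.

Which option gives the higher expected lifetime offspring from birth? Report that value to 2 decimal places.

3.39

breed at age 2: R₀ = 0.78 × (0.5 + 0.51 × 6.9) = 0.78 × 4.0190 = 3.1348
delay to age 3: R₀ = 0.78 × (0.63 × 6.9) = 0.78 × 4.3470 = 3.3907
Higher: delay to age 3 (3.3907).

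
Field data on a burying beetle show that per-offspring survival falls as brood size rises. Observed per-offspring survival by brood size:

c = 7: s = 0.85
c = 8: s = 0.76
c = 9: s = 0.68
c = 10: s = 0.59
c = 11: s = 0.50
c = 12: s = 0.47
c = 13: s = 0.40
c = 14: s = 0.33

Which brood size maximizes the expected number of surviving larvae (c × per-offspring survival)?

9

Expected surviving larvae = c × s(c):
  c=7: 7 × 0.85 = 5.950
  c=8: 8 × 0.76 = 6.080
  c=9: 9 × 0.68 = 6.120
  c=10: 10 × 0.59 = 5.900
  c=11: 11 × 0.50 = 5.500
  c=12: 12 × 0.47 = 5.640
  c=13: 13 × 0.40 = 5.200
  c=14: 14 × 0.33 = 4.620
Maximum at c = 9 (6.120 surviving larvae).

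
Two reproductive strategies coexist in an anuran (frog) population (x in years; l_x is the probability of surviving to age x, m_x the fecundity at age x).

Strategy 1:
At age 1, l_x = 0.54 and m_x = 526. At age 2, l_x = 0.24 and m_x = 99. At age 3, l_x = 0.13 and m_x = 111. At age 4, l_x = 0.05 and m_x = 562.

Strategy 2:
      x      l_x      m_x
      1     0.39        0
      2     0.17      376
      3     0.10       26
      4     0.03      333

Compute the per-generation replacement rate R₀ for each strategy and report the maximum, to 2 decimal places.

Strategy 1: R₀ = 0.54×526 + 0.24×99 + 0.13×111 + 0.05×562 = 350.3300
Strategy 2: R₀ = 0.39×0 + 0.17×376 + 0.10×26 + 0.03×333 = 76.5100
Highest R₀: strategy 1 with 350.3300.

350.33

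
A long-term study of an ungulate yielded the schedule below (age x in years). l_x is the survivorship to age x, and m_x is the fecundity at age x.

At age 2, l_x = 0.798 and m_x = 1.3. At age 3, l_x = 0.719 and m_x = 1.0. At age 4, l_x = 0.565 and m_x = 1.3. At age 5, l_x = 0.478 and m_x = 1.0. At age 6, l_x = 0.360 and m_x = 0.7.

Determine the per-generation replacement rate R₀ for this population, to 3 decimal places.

3.221

R₀ = Σ l_x m_x:
  age 2: 0.798 × 1.3 = 1.0374
  age 3: 0.719 × 1.0 = 0.7190
  age 4: 0.565 × 1.3 = 0.7345
  age 5: 0.478 × 1.0 = 0.4780
  age 6: 0.360 × 0.7 = 0.2520
R₀ = 1.0374 + 0.7190 + 0.7345 + 0.4780 + 0.2520 = 3.2209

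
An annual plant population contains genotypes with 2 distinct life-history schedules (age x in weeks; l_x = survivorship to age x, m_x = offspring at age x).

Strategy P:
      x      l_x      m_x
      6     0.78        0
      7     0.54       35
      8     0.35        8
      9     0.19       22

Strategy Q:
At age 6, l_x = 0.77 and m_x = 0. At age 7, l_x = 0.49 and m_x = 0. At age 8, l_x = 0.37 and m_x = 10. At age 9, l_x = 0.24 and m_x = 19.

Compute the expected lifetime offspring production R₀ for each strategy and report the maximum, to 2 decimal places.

Strategy P: R₀ = 0.78×0 + 0.54×35 + 0.35×8 + 0.19×22 = 25.8800
Strategy Q: R₀ = 0.77×0 + 0.49×0 + 0.37×10 + 0.24×19 = 8.2600
Highest R₀: strategy P with 25.8800.

25.88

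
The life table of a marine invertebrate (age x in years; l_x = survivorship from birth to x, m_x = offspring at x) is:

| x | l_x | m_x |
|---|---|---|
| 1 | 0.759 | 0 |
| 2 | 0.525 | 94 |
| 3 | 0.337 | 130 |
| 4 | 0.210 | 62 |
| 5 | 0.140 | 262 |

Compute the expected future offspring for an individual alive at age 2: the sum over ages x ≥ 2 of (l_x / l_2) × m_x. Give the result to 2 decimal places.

272.11

l_2 = 0.525. Conditional survival from age 2 to x is l_x / l_2.
  x=2: (0.525/0.525) × 94 = 94.0000
  x=3: (0.337/0.525) × 130 = 83.4476
  x=4: (0.210/0.525) × 62 = 24.8000
  x=5: (0.140/0.525) × 262 = 69.8667
Sum = 94.0000 + 83.4476 + 24.8000 + 69.8667 = 272.1143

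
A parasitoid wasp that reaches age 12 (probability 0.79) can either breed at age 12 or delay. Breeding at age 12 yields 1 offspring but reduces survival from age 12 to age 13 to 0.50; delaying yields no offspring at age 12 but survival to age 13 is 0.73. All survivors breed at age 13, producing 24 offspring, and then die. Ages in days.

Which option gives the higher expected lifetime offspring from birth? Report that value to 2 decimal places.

13.84

breed at age 12: R₀ = 0.79 × (1 + 0.50 × 24) = 0.79 × 13.0000 = 10.2700
delay to age 13: R₀ = 0.79 × (0.73 × 24) = 0.79 × 17.5200 = 13.8408
Higher: delay to age 13 (13.8408).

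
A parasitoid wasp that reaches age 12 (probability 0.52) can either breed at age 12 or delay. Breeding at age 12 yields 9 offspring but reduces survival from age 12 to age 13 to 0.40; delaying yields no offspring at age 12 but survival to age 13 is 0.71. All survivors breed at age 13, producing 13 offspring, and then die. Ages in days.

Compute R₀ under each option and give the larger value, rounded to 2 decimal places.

7.38

breed at age 12: R₀ = 0.52 × (9 + 0.40 × 13) = 0.52 × 14.2000 = 7.3840
delay to age 13: R₀ = 0.52 × (0.71 × 13) = 0.52 × 9.2300 = 4.7996
Higher: breed at age 12 (7.3840).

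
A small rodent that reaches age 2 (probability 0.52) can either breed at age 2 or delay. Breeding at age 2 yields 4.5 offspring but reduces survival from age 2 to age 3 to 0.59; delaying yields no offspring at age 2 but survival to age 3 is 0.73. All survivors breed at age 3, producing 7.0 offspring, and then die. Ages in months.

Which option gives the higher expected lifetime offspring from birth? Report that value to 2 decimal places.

breed at age 2: R₀ = 0.52 × (4.5 + 0.59 × 7.0) = 0.52 × 8.6300 = 4.4876
delay to age 3: R₀ = 0.52 × (0.73 × 7.0) = 0.52 × 5.1100 = 2.6572
Higher: breed at age 2 (4.4876).

4.49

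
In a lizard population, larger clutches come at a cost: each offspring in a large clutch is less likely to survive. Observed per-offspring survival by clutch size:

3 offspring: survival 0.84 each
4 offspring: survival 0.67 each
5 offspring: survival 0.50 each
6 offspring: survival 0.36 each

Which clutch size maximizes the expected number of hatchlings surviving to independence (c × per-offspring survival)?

4

Expected hatchlings surviving to independence = c × s(c):
  c=3: 3 × 0.84 = 2.520
  c=4: 4 × 0.67 = 2.680
  c=5: 5 × 0.50 = 2.500
  c=6: 6 × 0.36 = 2.160
Maximum at c = 4 (2.680 hatchlings surviving to independence).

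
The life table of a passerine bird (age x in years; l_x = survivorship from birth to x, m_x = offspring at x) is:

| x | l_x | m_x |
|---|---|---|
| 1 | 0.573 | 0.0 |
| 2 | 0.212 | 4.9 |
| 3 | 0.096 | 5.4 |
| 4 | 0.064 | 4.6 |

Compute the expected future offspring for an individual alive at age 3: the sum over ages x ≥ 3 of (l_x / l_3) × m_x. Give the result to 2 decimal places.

l_3 = 0.096. Conditional survival from age 3 to x is l_x / l_3.
  x=3: (0.096/0.096) × 5.4 = 5.4000
  x=4: (0.064/0.096) × 4.6 = 3.0667
Sum = 5.4000 + 3.0667 = 8.4667

8.47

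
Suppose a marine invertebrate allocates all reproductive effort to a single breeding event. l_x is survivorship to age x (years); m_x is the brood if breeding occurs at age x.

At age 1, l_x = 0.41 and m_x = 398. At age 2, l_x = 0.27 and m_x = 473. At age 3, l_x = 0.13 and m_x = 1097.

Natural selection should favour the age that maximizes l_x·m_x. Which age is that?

Expected offspring if breeding at age x = l_x × m_x:
  age 1: 0.41 × 398 = 163.180
  age 2: 0.27 × 473 = 127.710
  age 3: 0.13 × 1097 = 142.610
Maximum at age 1 (163.180).

1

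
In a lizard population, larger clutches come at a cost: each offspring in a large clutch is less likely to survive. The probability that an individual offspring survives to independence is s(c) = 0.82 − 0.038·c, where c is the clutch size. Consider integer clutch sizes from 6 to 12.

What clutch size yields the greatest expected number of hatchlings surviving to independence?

Expected hatchlings surviving to independence = c × s(c):
  c=6: 6 × 0.592 = 3.552
  c=7: 7 × 0.554 = 3.878
  c=8: 8 × 0.516 = 4.128
  c=9: 9 × 0.478 = 4.302
  c=10: 10 × 0.440 = 4.400
  c=11: 11 × 0.402 = 4.422
  c=12: 12 × 0.364 = 4.368
Maximum at c = 11 (4.422 hatchlings surviving to independence).

11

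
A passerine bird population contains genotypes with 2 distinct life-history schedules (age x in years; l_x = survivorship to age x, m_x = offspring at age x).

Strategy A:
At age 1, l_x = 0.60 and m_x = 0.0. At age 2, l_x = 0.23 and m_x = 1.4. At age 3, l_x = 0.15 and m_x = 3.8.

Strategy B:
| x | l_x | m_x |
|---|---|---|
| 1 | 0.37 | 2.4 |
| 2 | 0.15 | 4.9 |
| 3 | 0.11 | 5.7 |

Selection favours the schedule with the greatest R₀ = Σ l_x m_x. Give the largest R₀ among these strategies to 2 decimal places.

2.25

Strategy A: R₀ = 0.60×0.0 + 0.23×1.4 + 0.15×3.8 = 0.8920
Strategy B: R₀ = 0.37×2.4 + 0.15×4.9 + 0.11×5.7 = 2.2500
Highest R₀: strategy B with 2.2500.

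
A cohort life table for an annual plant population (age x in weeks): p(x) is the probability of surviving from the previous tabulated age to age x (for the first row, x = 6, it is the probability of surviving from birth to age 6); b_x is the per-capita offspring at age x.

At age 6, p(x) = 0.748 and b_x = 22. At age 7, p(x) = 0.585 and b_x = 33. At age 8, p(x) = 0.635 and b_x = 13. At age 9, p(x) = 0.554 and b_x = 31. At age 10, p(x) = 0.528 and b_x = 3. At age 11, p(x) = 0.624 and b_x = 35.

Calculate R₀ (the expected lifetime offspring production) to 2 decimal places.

Survivorship from birth: l_x = p_6·p_7·…·p_x.
  l_6 = 0.74800
  l_7 = 0.43758
  l_8 = 0.27786
  l_9 = 0.15394
  l_10 = 0.08128
  l_11 = 0.05072
R₀ = Σ l_x b_x:
  age 6: 0.74800 × 22 = 16.4560
  age 7: 0.43758 × 33 = 14.4401
  age 8: 0.27786 × 13 = 3.6122
  age 9: 0.15394 × 31 = 4.7721
  age 10: 0.08128 × 3 = 0.2438
  age 11: 0.05072 × 35 = 1.7752
R₀ = 16.4560 + 14.4401 + 3.6122 + 4.7721 + 0.2438 + 1.7752 = 41.2995

41.30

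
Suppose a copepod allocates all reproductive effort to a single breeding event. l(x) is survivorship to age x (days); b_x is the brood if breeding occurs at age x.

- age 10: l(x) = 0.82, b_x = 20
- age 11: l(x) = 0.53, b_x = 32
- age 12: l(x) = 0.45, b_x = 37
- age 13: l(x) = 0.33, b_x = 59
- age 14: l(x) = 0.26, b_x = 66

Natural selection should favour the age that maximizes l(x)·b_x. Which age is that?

13

Expected offspring if breeding at age x = l(x) × b_x:
  age 10: 0.82 × 20 = 16.400
  age 11: 0.53 × 32 = 16.960
  age 12: 0.45 × 37 = 16.650
  age 13: 0.33 × 59 = 19.470
  age 14: 0.26 × 66 = 17.160
Maximum at age 13 (19.470).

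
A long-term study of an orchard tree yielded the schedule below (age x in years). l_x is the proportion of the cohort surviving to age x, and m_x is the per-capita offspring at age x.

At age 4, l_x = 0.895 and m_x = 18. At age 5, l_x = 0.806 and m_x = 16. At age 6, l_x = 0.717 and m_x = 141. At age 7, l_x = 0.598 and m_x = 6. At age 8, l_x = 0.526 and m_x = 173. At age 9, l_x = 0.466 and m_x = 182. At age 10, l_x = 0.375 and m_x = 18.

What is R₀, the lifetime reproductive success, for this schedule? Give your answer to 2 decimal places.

316.25

R₀ = Σ l_x m_x:
  age 4: 0.895 × 18 = 16.1100
  age 5: 0.806 × 16 = 12.8960
  age 6: 0.717 × 141 = 101.0970
  age 7: 0.598 × 6 = 3.5880
  age 8: 0.526 × 173 = 90.9980
  age 9: 0.466 × 182 = 84.8120
  age 10: 0.375 × 18 = 6.7500
R₀ = 16.1100 + 12.8960 + 101.0970 + 3.5880 + 90.9980 + 84.8120 + 6.7500 = 316.2510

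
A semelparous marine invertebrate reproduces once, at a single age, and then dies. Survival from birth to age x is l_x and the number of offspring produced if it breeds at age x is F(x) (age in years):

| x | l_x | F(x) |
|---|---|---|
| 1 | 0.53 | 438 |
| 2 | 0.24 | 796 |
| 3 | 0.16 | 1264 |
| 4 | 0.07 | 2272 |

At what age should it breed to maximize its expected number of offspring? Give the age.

1

Expected offspring if breeding at age x = l_x × F(x):
  age 1: 0.53 × 438 = 232.140
  age 2: 0.24 × 796 = 191.040
  age 3: 0.16 × 1264 = 202.240
  age 4: 0.07 × 2272 = 159.040
Maximum at age 1 (232.140).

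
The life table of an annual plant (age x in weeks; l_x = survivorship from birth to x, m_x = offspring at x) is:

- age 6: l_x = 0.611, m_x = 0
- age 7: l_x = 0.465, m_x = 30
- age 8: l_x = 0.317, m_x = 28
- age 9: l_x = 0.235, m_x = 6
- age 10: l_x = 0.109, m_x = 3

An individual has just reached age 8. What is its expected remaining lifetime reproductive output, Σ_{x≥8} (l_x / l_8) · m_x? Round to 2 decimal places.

33.48

l_8 = 0.317. Conditional survival from age 8 to x is l_x / l_8.
  x=8: (0.317/0.317) × 28 = 28.0000
  x=9: (0.235/0.317) × 6 = 4.4479
  x=10: (0.109/0.317) × 3 = 1.0315
Sum = 28.0000 + 4.4479 + 1.0315 = 33.4795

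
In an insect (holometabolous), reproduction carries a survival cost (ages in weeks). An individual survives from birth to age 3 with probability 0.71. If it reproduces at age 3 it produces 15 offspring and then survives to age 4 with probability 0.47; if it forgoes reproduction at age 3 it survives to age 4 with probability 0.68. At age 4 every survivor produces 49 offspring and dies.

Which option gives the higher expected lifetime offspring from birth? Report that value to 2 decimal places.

breed at age 3: R₀ = 0.71 × (15 + 0.47 × 49) = 0.71 × 38.0300 = 27.0013
delay to age 4: R₀ = 0.71 × (0.68 × 49) = 0.71 × 33.3200 = 23.6572
Higher: breed at age 3 (27.0013).

27.00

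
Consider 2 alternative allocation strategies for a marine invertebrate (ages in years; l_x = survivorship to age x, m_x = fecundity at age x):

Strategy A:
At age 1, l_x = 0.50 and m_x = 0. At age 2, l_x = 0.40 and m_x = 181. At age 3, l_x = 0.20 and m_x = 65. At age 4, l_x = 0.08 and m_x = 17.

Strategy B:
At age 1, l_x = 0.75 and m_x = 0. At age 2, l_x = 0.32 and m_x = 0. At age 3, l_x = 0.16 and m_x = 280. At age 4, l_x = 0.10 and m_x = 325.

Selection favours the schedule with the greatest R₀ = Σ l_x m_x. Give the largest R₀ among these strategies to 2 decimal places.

86.76

Strategy A: R₀ = 0.50×0 + 0.40×181 + 0.20×65 + 0.08×17 = 86.7600
Strategy B: R₀ = 0.75×0 + 0.32×0 + 0.16×280 + 0.10×325 = 77.3000
Highest R₀: strategy A with 86.7600.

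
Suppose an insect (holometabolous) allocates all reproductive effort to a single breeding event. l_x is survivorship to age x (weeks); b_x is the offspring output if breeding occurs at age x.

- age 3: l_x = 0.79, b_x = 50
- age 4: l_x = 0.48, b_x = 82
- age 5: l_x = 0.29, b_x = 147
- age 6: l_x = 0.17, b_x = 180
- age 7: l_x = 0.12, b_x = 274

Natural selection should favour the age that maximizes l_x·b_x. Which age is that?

Expected offspring if breeding at age x = l_x × b_x:
  age 3: 0.79 × 50 = 39.500
  age 4: 0.48 × 82 = 39.360
  age 5: 0.29 × 147 = 42.630
  age 6: 0.17 × 180 = 30.600
  age 7: 0.12 × 274 = 32.880
Maximum at age 5 (42.630).

5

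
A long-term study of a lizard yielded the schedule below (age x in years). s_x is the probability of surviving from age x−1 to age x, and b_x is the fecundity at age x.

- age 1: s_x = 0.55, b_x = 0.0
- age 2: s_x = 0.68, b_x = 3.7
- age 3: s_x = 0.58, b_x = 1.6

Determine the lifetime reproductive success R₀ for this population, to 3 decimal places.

Survivorship from birth: l_x = s_1·s_2·…·s_x.
  l_1 = 0.55000
  l_2 = 0.37400
  l_3 = 0.21692
R₀ = Σ l_x b_x:
  age 1: 0.55000 × 0.0 = 0.0000
  age 2: 0.37400 × 3.7 = 1.3838
  age 3: 0.21692 × 1.6 = 0.3471
R₀ = 0.0000 + 1.3838 + 0.3471 = 1.7309

1.731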